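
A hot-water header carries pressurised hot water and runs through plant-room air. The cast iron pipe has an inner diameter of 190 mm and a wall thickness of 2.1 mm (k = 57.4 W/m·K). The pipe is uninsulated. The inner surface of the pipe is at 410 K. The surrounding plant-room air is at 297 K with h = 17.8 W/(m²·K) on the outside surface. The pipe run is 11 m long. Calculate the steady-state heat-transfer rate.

For a radial system each layer contributes R = ln(r_out/r_in)/(2πkL); films add R = 1/(hA).
R_cast iron pipe wall = ln(97.1/95)/(2π×57.4×11) = 5.511×10^-6 K/W
R_outer film = 1/(h_o·2πr_oL) = 1/(17.8×2π×0.0971×11) = 0.008371 K/W
R_total = 0.008377 K/W
Q = ΔT/R_total = 113/0.008377

Q ≈ 13500 W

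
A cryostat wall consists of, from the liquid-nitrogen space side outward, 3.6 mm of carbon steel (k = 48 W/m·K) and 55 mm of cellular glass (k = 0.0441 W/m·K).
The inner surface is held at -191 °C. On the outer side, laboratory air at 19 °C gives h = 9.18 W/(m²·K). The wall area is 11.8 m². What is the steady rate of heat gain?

Treating each layer as a thermal resistance in series:
R_carbon steel = L/(kA) = 0.0036/(48×11.8) = 6.356×10^-6 K/W
R_cellular glass = L/(kA) = 0.055/(0.0441×11.8) = 0.1057 K/W
R_outer film = 1/(h_o·A) = 1/(9.18×11.8) = 0.009232 K/W
R_total = 0.1149 K/W
Q = ΔT / R_total = 210 / 0.1149

Q ≈ 1830 W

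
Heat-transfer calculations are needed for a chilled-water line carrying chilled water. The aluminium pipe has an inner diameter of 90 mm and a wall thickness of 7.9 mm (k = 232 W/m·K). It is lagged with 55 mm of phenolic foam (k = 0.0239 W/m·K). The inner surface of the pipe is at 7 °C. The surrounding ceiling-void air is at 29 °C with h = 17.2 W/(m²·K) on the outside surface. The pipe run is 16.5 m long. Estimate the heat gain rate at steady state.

Per-layer cylindrical resistances, series-summed:
R_aluminium pipe wall = ln(52.9/45)/(2π×232×16.5) = 6.725×10^-6 K/W
R_phenolic foam = ln(107.9/52.9)/(2π×0.0239×16.5) = 0.2877 K/W
R_outer film = 1/(h_o·2πr_oL) = 1/(17.2×2π×0.1079×16.5) = 0.005197 K/W
R_total = 0.2929 K/W
Q = ΔT/R_total = 22/0.2929

Q ≈ 75.1 W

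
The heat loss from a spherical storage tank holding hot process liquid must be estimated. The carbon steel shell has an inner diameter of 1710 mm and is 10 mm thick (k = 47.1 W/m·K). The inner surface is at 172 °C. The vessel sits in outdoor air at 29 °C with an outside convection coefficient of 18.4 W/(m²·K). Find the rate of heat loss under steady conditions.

Q ≈ 24600 W

Each spherical layer contributes R = (1/r_i − 1/r_o)/(4πk):
R_carbon steel shell = (1/0.855 − 1/0.865)/(4π×47.1) = 2.284×10^-5 K/W
R_outer film = 1/(h·4πr_o²) = 1/(18.4×4π×0.865²) = 0.00578 K/W
R_total = 0.005803 K/W
Q = ΔT/R_total = 143/0.005803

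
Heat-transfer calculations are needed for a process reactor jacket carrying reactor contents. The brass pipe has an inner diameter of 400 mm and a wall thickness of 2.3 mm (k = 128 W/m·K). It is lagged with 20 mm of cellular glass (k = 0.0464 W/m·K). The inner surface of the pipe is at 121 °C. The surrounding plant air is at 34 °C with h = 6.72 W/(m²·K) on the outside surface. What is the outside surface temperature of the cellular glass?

T ≈ 55.6 °C

Radial resistances (cylindrical: R_cond = ln(r_o/r_i)/(2πkL), R_conv = 1/(h·2πrL)):
R_brass pipe wall = ln(202.3/200)/(2π×128×1) = 1.422×10^-5 K/W
R_cellular glass = ln(222.3/202.3)/(2π×0.0464×1) = 0.3234 K/W
R_outer film = 1/(h_o·2πr_oL) = 1/(6.72×2π×0.2223×1) = 0.1065 K/W
R_total = 0.4299 K/W
Q = ΔT/R_total = 87/0.4299
Q = 202 W/m
T_interface = T_inner − Q·ΣR(inner→interface) = 121 − 202×0.3234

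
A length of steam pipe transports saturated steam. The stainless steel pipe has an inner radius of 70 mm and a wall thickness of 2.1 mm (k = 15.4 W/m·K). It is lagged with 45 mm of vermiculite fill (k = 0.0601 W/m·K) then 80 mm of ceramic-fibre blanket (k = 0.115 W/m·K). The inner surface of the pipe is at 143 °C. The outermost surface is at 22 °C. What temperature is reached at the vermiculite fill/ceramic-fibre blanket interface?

Per-layer cylindrical resistances, series-summed:
R_stainless steel pipe wall = ln(72.1/70)/(2π×15.4×1) = 3.055×10^-4 K/W
R_vermiculite fill = ln(117.1/72.1)/(2π×0.0601×1) = 1.284 K/W
R_ceramic-fibre blanket = ln(197.1/117.1)/(2π×0.115×1) = 0.7206 K/W
R_total = 2.005 K/W
Q = ΔT/R_total = 121/2.005
Q = 60.3 W/m
T_interface = T_inner − Q·ΣR(inner→interface) = 143 − 60.3×1.285

T ≈ 65.5 °C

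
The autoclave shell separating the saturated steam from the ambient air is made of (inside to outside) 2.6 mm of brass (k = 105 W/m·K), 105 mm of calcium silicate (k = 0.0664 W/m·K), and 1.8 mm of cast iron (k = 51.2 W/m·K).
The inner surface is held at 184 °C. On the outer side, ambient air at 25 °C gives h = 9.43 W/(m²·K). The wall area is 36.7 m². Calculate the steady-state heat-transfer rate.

Q ≈ 3460 W

Series thermal resistances:
R_brass = L/(kA) = 0.0026/(105×36.7) = 6.747×10^-7 K/W
R_calcium silicate = L/(kA) = 0.105/(0.0664×36.7) = 0.04309 K/W
R_cast iron = L/(kA) = 0.0018/(51.2×36.7) = 9.579×10^-7 K/W
R_outer film = 1/(h_o·A) = 1/(9.43×36.7) = 0.002889 K/W
R_total = 0.04598 K/W
Q = ΔT / R_total = 159 / 0.04598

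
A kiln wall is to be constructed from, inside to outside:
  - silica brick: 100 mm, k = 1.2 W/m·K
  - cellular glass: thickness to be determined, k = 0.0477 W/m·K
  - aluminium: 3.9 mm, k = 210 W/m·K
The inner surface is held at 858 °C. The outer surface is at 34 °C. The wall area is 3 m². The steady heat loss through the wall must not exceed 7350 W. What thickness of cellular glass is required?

L ≈ 12.1 mm

Using the resistance-network approach (series):
R_silica brick = L/(kA) = 0.1/(1.2×3) = 0.02778 K/W
R_aluminium = L/(kA) = 0.0039/(210×3) = 6.19×10^-6 K/W
Sum of the known resistances R_other = 0.02778 K/W
Required total resistance R_tot = ΔT/Q_allow = 824/7350 = 0.1121 K/W
R_cellular glass = R_tot − R_other = 0.08432 K/W
L = R·k·A = 0.08432×0.0477×3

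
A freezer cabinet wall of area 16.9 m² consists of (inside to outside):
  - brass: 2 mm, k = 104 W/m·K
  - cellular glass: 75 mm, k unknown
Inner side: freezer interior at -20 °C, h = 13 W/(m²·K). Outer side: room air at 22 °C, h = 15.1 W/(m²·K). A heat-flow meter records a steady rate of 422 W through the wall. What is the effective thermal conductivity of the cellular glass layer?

Treating each layer as a thermal resistance in series:
R_inner film = 1/(h_i·A) = 1/(13×16.9) = 0.004552 K/W
R_brass = L/(kA) = 0.002/(104×16.9) = 1.138×10^-6 K/W
R_outer film = 1/(h_o·A) = 1/(15.1×16.9) = 0.003919 K/W
Sum of known resistances R_other = 0.008471 K/W
Total R = ΔT/Q = 42/422 = 0.09953 K/W
R_cellular glass = R_total − R_other = 0.09105 K/W
k = L/(R·A) = 0.075/(0.09105×16.9)

k ≈ 0.0487 W/(m·K)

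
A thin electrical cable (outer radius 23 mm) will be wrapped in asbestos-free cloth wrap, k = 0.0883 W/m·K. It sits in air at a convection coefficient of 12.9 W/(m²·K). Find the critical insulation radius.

r_cr ≈ 6.84 mm

For a cylinder r_cr = k/h = 0.0883/12.9
r_cr = 6.84 mm; since the bare radius (23 mm) is above r_cr, any added insulation will reduce heat loss.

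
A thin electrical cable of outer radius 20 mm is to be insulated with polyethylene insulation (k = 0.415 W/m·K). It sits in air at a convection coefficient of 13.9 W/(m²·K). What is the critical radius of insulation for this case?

r_cr ≈ 29.9 mm

For a cylinder r_cr = k/h = 0.415/13.9
r_cr = 29.9 mm; since the bare radius (20 mm) is below r_cr, adding a thin layer of insulation will *increase* heat loss.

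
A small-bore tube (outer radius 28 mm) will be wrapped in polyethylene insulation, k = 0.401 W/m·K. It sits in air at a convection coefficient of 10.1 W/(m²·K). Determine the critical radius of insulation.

For a cylinder r_cr = k/h = 0.401/10.1
r_cr = 39.7 mm; since the bare radius (28 mm) is below r_cr, adding a thin layer of insulation will *increase* heat loss.

r_cr ≈ 39.7 mm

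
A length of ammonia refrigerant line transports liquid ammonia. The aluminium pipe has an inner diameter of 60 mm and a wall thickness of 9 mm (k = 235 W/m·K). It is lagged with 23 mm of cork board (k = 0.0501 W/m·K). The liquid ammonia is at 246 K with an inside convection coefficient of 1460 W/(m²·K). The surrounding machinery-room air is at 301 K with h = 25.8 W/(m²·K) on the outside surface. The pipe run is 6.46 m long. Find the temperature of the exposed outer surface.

Per-layer cylindrical resistances, series-summed:
R_inner film = 1/(h_i·2πr₁L) = 1/(1460×2π×0.03×6.46) = 5.625×10^-4 K/W
R_aluminium pipe wall = ln(39/30)/(2π×235×6.46) = 2.751×10^-5 K/W
R_cork board = ln(62/39)/(2π×0.0501×6.46) = 0.228 K/W
R_outer film = 1/(h_o·2πr_oL) = 1/(25.8×2π×0.062×6.46) = 0.0154 K/W
R_total = 0.244 K/W
Q = ΔT/R_total = 55/0.244
Q = 225 W
T_interface = T_inner + Q·ΣR(inner→interface) = 246 + 225×0.2286

T ≈ 298 K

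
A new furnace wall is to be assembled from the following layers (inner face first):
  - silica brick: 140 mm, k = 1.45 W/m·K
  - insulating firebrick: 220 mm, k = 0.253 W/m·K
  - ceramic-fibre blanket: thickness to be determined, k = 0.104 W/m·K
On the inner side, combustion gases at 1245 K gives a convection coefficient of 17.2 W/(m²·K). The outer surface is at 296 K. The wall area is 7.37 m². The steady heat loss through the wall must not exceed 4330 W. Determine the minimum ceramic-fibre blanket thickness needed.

L ≈ 61.5 mm

Thermal resistances in series:
R_inner film = 1/(h_i·A) = 1/(17.2×7.37) = 0.007889 K/W
R_silica brick = L/(kA) = 0.14/(1.45×7.37) = 0.0131 K/W
R_insulating firebrick = L/(kA) = 0.22/(0.253×7.37) = 0.118 K/W
Sum of the known resistances R_other = 0.139 K/W
Required total resistance R_tot = ΔT/Q_allow = 949/4330 = 0.2192 K/W
R_ceramic-fibre blanket = R_tot − R_other = 0.08019 K/W
L = R·k·A = 0.08019×0.104×7.37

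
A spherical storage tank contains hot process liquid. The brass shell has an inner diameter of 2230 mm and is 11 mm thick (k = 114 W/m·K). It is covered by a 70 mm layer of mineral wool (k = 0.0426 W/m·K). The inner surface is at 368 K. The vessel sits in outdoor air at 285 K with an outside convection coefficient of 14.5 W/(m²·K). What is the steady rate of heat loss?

For a spherical shell R = (1/r₁ − 1/r₂)/(4πk); film R = 1/(h·4πr²). In series:
R_brass shell = (1/1.115 − 1/1.126)/(4π×114) = 6.116×10^-6 K/W
R_mineral wool = (1/1.126 − 1/1.196)/(4π×0.0426) = 0.0971 K/W
R_outer film = 1/(h·4πr_o²) = 1/(14.5×4π×1.196²) = 0.003837 K/W
R_total = 0.1009 K/W
Q = ΔT/R_total = 83/0.1009

Q ≈ 822 W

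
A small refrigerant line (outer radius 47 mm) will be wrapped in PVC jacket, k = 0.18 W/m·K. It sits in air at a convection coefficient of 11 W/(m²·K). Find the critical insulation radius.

r_cr ≈ 16.4 mm

For a cylinder r_cr = k/h = 0.18/11
r_cr = 16.4 mm; since the bare radius (47 mm) is above r_cr, any added insulation will reduce heat loss.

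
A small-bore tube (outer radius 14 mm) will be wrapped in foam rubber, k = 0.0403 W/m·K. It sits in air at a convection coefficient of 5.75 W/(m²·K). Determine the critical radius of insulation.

r_cr ≈ 7.01 mm

For a cylinder r_cr = k/h = 0.0403/5.75
r_cr = 7.01 mm; since the bare radius (14 mm) is above r_cr, any added insulation will reduce heat loss.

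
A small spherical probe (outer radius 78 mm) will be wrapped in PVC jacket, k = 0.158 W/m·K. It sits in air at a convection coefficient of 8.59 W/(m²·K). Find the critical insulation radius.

r_cr ≈ 36.8 mm

For a sphere r_cr = 2k/h = 2×0.158/8.59
r_cr = 36.8 mm; since the bare radius (78 mm) is above r_cr, any added insulation will reduce heat loss.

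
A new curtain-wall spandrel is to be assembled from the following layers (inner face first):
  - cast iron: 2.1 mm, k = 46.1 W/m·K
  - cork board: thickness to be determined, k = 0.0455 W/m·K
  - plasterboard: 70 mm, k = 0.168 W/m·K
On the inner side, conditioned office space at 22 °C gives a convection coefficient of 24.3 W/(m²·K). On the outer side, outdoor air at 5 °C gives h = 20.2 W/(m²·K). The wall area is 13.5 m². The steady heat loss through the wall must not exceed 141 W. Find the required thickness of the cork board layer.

L ≈ 51 mm

Using the resistance-network approach (series):
R_inner film = 1/(h_i·A) = 1/(24.3×13.5) = 0.003048 K/W
R_cast iron = L/(kA) = 0.0021/(46.1×13.5) = 3.374×10^-6 K/W
R_plasterboard = L/(kA) = 0.07/(0.168×13.5) = 0.03086 K/W
R_outer film = 1/(h_o·A) = 1/(20.2×13.5) = 0.003667 K/W
Sum of the known resistances R_other = 0.03758 K/W
Required total resistance R_tot = ΔT/Q_allow = 17/141 = 0.1206 K/W
R_cork board = R_tot − R_other = 0.08298 K/W
L = R·k·A = 0.08298×0.0455×13.5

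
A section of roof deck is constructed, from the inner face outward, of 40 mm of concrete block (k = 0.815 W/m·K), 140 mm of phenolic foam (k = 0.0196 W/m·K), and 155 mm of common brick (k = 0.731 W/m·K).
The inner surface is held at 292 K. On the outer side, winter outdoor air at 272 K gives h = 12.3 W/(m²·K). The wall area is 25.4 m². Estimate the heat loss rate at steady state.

Q ≈ 67.9 W

Thermal resistances in series:
R_concrete block = L/(kA) = 0.04/(0.815×25.4) = 0.001932 K/W
R_phenolic foam = L/(kA) = 0.14/(0.0196×25.4) = 0.2812 K/W
R_common brick = L/(kA) = 0.155/(0.731×25.4) = 0.008348 K/W
R_outer film = 1/(h_o·A) = 1/(12.3×25.4) = 0.003201 K/W
R_total = 0.2947 K/W
Q = ΔT / R_total = 20 / 0.2947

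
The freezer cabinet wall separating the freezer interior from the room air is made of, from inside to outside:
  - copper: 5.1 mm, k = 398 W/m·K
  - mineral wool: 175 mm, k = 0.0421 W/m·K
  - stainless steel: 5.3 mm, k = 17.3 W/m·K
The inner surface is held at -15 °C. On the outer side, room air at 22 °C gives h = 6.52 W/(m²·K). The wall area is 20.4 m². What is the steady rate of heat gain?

Using the resistance-network approach (series):
R_copper = L/(kA) = 0.0051/(398×20.4) = 6.281×10^-7 K/W
R_mineral wool = L/(kA) = 0.175/(0.0421×20.4) = 0.2038 K/W
R_stainless steel = L/(kA) = 0.0053/(17.3×20.4) = 1.502×10^-5 K/W
R_outer film = 1/(h_o·A) = 1/(6.52×20.4) = 0.007518 K/W
R_total = 0.2113 K/W
Q = ΔT / R_total = 37 / 0.2113

Q ≈ 175 W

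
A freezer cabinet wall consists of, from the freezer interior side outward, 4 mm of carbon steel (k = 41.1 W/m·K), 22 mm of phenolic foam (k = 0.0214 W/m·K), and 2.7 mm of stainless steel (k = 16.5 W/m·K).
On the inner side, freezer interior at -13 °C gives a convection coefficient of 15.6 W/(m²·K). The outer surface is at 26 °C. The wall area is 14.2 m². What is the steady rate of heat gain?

Q ≈ 507 W

Series thermal resistances:
R_inner film = 1/(h_i·A) = 1/(15.6×14.2) = 0.004514 K/W
R_carbon steel = L/(kA) = 0.004/(41.1×14.2) = 6.854×10^-6 K/W
R_phenolic foam = L/(kA) = 0.022/(0.0214×14.2) = 0.0724 K/W
R_stainless steel = L/(kA) = 0.0027/(16.5×14.2) = 1.152×10^-5 K/W
R_total = 0.07693 K/W
Q = ΔT / R_total = 39 / 0.07693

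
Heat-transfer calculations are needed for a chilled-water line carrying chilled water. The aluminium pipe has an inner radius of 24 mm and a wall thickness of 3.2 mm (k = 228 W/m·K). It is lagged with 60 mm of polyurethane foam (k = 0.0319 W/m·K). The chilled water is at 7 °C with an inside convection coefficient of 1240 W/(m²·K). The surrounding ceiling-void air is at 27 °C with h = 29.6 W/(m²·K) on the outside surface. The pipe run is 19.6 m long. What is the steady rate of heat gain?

Q ≈ 66.7 W

Per-layer cylindrical resistances, series-summed:
R_inner film = 1/(h_i·2πr₁L) = 1/(1240×2π×0.024×19.6) = 2.729×10^-4 K/W
R_aluminium pipe wall = ln(27.2/24)/(2π×228×19.6) = 4.458×10^-6 K/W
R_polyurethane foam = ln(87.2/27.2)/(2π×0.0319×19.6) = 0.2965 K/W
R_outer film = 1/(h_o·2πr_oL) = 1/(29.6×2π×0.0872×19.6) = 0.003146 K/W
R_total = 0.3 K/W
Q = ΔT/R_total = 20/0.3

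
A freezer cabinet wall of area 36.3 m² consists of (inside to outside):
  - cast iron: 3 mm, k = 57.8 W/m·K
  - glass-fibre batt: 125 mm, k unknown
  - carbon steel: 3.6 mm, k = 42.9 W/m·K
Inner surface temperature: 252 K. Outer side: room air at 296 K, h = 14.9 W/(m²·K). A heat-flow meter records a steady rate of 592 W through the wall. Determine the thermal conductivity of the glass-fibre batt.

k ≈ 0.0475 W/(m·K)

Series thermal resistances:
R_cast iron = L/(kA) = 0.003/(57.8×36.3) = 1.43×10^-6 K/W
R_carbon steel = L/(kA) = 0.0036/(42.9×36.3) = 2.312×10^-6 K/W
R_outer film = 1/(h_o·A) = 1/(14.9×36.3) = 0.001849 K/W
Sum of known resistances R_other = 0.001853 K/W
Total R = ΔT/Q = 44/592 = 0.07432 K/W
R_glass-fibre batt = R_total − R_other = 0.07247 K/W
k = L/(R·A) = 0.125/(0.07247×36.3)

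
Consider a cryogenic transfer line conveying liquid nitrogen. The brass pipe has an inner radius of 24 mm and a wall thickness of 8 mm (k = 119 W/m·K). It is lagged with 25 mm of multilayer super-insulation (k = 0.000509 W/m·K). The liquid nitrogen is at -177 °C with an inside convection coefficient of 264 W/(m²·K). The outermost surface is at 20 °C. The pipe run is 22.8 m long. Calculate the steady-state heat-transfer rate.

Q ≈ 24.9 W

For a radial system each layer contributes R = ln(r_out/r_in)/(2πkL); films add R = 1/(hA).
R_inner film = 1/(h_i·2πr₁L) = 1/(264×2π×0.024×22.8) = 0.001102 K/W
R_brass pipe wall = ln(32/24)/(2π×119×22.8) = 1.688×10^-5 K/W
R_multilayer super-insulation = ln(57/32)/(2π×0.000509×22.8) = 7.917 K/W
R_total = 7.918 K/W
Q = ΔT/R_total = 197/7.918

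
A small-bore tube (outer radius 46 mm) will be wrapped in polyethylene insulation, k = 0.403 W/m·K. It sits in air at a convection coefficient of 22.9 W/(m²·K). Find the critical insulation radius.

For a cylinder r_cr = k/h = 0.403/22.9
r_cr = 17.6 mm; since the bare radius (46 mm) is above r_cr, any added insulation will reduce heat loss.

r_cr ≈ 17.6 mm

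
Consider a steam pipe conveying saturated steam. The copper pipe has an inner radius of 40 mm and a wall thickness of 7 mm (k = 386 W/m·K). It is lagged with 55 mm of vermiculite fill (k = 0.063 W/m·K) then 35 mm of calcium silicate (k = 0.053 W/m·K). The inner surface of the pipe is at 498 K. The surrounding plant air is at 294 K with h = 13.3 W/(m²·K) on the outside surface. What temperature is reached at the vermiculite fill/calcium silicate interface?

T ≈ 362 K

Cylindrical conduction, so R = ln(r₂/r₁)/(2πkL) per layer, in series:
R_copper pipe wall = ln(47/40)/(2π×386×1) = 6.649×10^-5 K/W
R_vermiculite fill = ln(102/47)/(2π×0.063×1) = 1.957 K/W
R_calcium silicate = ln(137/102)/(2π×0.053×1) = 0.8859 K/W
R_outer film = 1/(h_o·2πr_oL) = 1/(13.3×2π×0.137×1) = 0.08735 K/W
R_total = 2.931 K/W
Q = ΔT/R_total = 204/2.931
Q = 69.6 W/m
T_interface = T_inner − Q·ΣR(inner→interface) = 498 − 69.6×1.957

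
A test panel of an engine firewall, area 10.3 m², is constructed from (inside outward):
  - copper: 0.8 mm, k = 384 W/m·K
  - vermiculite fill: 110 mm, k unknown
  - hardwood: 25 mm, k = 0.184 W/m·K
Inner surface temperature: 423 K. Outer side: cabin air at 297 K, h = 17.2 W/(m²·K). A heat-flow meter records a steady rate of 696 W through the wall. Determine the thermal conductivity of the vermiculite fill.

k ≈ 0.0658 W/(m·K)

Model the wall as resistances in series:
R_copper = L/(kA) = 0.0008/(384×10.3) = 2.023×10^-7 K/W
R_hardwood = L/(kA) = 0.025/(0.184×10.3) = 0.01319 K/W
R_outer film = 1/(h_o·A) = 1/(17.2×10.3) = 0.005645 K/W
Sum of known resistances R_other = 0.01884 K/W
Total R = ΔT/Q = 126/696 = 0.181 K/W
R_vermiculite fill = R_total − R_other = 0.1622 K/W
k = L/(R·A) = 0.11/(0.1622×10.3)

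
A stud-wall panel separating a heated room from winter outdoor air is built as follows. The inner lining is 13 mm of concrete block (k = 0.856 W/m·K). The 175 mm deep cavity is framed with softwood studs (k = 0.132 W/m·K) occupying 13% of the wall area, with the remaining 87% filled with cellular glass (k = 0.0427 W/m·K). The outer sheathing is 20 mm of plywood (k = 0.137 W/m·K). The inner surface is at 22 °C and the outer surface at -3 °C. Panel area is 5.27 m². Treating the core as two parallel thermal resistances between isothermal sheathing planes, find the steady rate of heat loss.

Sheathing layers in series; stud and cavity paths in parallel between them.
R_inner = 0.013/(0.856×5.27) = 0.002882 K/W
R_stud  = 0.175/(0.132×0.13×5.27) = 1.935 K/W
R_cav   = 0.175/(0.0427×0.87×5.27) = 0.8939 K/W
1/R_core = 1/R_stud + 1/R_cav → R_core = 0.6114 K/W
R_outer = 0.02/(0.137×5.27) = 0.0277 K/W
R_total = 0.642 K/W
Q = ΔT/R_total = 25/0.642

Q ≈ 38.9 W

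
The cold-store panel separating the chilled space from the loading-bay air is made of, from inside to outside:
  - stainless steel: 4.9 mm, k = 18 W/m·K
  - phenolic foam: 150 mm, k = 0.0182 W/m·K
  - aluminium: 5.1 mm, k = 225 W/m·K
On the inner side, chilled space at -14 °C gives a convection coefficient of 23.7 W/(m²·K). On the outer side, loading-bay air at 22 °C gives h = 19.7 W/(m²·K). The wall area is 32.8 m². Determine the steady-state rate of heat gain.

Q ≈ 142 W

Treating each layer as a thermal resistance in series:
R_inner film = 1/(h_i·A) = 1/(23.7×32.8) = 0.001286 K/W
R_stainless steel = L/(kA) = 0.0049/(18×32.8) = 8.299×10^-6 K/W
R_phenolic foam = L/(kA) = 0.15/(0.0182×32.8) = 0.2513 K/W
R_aluminium = L/(kA) = 0.0051/(225×32.8) = 6.911×10^-7 K/W
R_outer film = 1/(h_o·A) = 1/(19.7×32.8) = 0.001548 K/W
R_total = 0.2541 K/W
Q = ΔT / R_total = 36 / 0.2541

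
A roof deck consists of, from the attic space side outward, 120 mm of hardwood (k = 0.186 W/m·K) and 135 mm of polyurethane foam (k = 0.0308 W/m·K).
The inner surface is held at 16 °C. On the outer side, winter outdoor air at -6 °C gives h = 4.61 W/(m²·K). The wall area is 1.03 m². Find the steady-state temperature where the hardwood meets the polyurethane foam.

T ≈ 13.3 °C

Series thermal resistances:
R_hardwood = L/(kA) = 0.12/(0.186×1.03) = 0.6264 K/W
R_polyurethane foam = L/(kA) = 0.135/(0.0308×1.03) = 4.255 K/W
R_outer film = 1/(h_o·A) = 1/(4.61×1.03) = 0.2106 K/W
R_total = 5.092 K/W;  Q = ΔT/R_total = 22/5.092 = 4.32 W
T_interface = T_inner − Q·ΣR(inner→interface) = 16 − 4.32×0.6264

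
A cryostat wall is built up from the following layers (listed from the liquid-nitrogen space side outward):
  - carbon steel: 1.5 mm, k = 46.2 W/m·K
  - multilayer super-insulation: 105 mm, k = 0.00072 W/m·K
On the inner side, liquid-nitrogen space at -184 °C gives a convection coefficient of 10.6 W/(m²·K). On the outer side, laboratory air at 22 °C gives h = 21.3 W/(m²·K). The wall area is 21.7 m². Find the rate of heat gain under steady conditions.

Q ≈ 30.6 W

Series thermal resistances:
R_inner film = 1/(h_i·A) = 1/(10.6×21.7) = 0.004347 K/W
R_carbon steel = L/(kA) = 0.0015/(46.2×21.7) = 1.496×10^-6 K/W
R_multilayer super-insulation = L/(kA) = 0.105/(0.00072×21.7) = 6.72 K/W
R_outer film = 1/(h_o·A) = 1/(21.3×21.7) = 0.002164 K/W
R_total = 6.727 K/W
Q = ΔT / R_total = 206 / 6.727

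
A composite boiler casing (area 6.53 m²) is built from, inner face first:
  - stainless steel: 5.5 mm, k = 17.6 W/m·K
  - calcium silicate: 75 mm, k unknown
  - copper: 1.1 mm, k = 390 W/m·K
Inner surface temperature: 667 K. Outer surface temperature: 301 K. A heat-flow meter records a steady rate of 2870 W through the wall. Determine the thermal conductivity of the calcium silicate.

Model the wall as resistances in series:
R_stainless steel = L/(kA) = 0.0055/(17.6×6.53) = 4.786×10^-5 K/W
R_copper = L/(kA) = 0.0011/(390×6.53) = 4.319×10^-7 K/W
Sum of known resistances R_other = 4.829×10^-5 K/W
Total R = ΔT/Q = 366/2870 = 0.1275 K/W
R_calcium silicate = R_total − R_other = 0.1275 K/W
k = L/(R·A) = 0.075/(0.1275×6.53)

k ≈ 0.0901 W/(m·K)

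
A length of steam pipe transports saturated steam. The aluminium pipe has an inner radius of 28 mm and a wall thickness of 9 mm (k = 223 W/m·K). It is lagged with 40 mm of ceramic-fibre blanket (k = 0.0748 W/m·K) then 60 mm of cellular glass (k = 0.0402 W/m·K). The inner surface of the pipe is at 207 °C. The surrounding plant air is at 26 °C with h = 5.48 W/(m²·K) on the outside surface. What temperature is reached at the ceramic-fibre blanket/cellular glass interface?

Per-layer cylindrical resistances, series-summed:
R_aluminium pipe wall = ln(37/28)/(2π×223×1) = 1.989×10^-4 K/W
R_ceramic-fibre blanket = ln(77/37)/(2π×0.0748×1) = 1.559 K/W
R_cellular glass = ln(137/77)/(2π×0.0402×1) = 2.281 K/W
R_outer film = 1/(h_o·2πr_oL) = 1/(5.48×2π×0.137×1) = 0.212 K/W
R_total = 4.053 K/W
Q = ΔT/R_total = 181/4.053
Q = 44.7 W/m
T_interface = T_inner − Q·ΣR(inner→interface) = 207 − 44.7×1.56

T ≈ 137 °C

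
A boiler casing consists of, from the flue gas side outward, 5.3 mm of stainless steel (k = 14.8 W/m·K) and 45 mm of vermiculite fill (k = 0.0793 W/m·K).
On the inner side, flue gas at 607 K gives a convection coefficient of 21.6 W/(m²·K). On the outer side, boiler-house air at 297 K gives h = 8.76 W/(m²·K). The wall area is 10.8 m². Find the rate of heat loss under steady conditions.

Using the resistance-network approach (series):
R_inner film = 1/(h_i·A) = 1/(21.6×10.8) = 0.004287 K/W
R_stainless steel = L/(kA) = 0.0053/(14.8×10.8) = 3.316×10^-5 K/W
R_vermiculite fill = L/(kA) = 0.045/(0.0793×10.8) = 0.05254 K/W
R_outer film = 1/(h_o·A) = 1/(8.76×10.8) = 0.01057 K/W
R_total = 0.06743 K/W
Q = ΔT / R_total = 310 / 0.06743

Q ≈ 4600 W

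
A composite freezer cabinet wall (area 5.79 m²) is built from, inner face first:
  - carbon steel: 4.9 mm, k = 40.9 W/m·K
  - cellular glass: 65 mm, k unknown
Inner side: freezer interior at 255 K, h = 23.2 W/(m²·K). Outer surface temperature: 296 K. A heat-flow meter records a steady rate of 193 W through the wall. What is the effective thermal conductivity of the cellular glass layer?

Model the wall as resistances in series:
R_inner film = 1/(h_i·A) = 1/(23.2×5.79) = 0.007444 K/W
R_carbon steel = L/(kA) = 0.0049/(40.9×5.79) = 2.069×10^-5 K/W
Sum of known resistances R_other = 0.007465 K/W
Total R = ΔT/Q = 41/193 = 0.2124 K/W
R_cellular glass = R_total − R_other = 0.205 K/W
k = L/(R·A) = 0.065/(0.205×5.79)

k ≈ 0.0548 W/(m·K)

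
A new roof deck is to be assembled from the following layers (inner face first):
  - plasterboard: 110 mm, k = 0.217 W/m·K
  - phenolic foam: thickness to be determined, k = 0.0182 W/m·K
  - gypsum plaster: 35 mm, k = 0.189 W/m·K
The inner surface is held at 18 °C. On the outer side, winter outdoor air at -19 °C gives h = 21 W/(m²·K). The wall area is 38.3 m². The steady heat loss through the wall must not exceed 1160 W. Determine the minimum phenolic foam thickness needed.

Series thermal resistances:
R_plasterboard = L/(kA) = 0.11/(0.217×38.3) = 0.01324 K/W
R_gypsum plaster = L/(kA) = 0.035/(0.189×38.3) = 0.004835 K/W
R_outer film = 1/(h_o·A) = 1/(21×38.3) = 0.001243 K/W
Sum of the known resistances R_other = 0.01931 K/W
Required total resistance R_tot = ΔT/Q_allow = 37/1160 = 0.0319 K/W
R_phenolic foam = R_tot − R_other = 0.01258 K/W
L = R·k·A = 0.01258×0.0182×38.3

L ≈ 8.77 mm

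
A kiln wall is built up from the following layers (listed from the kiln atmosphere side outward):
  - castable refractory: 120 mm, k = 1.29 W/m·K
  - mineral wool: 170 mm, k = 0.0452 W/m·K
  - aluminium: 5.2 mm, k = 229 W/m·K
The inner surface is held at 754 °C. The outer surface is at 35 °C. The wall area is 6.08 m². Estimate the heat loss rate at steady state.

Q ≈ 1130 W

Thermal resistances in series:
R_castable refractory = L/(kA) = 0.12/(1.29×6.08) = 0.0153 K/W
R_mineral wool = L/(kA) = 0.17/(0.0452×6.08) = 0.6186 K/W
R_aluminium = L/(kA) = 0.0052/(229×6.08) = 3.735×10^-6 K/W
R_total = 0.6339 K/W
Q = ΔT / R_total = 719 / 0.6339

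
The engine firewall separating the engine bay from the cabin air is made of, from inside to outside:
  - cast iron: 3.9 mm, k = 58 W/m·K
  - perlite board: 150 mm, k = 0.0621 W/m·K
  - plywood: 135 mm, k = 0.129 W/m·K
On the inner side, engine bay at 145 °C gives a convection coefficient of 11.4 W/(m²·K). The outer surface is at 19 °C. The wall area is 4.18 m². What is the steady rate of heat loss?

Q ≈ 148 W

Thermal resistances in series:
R_inner film = 1/(h_i·A) = 1/(11.4×4.18) = 0.02099 K/W
R_cast iron = L/(kA) = 0.0039/(58×4.18) = 1.609×10^-5 K/W
R_perlite board = L/(kA) = 0.15/(0.0621×4.18) = 0.5779 K/W
R_plywood = L/(kA) = 0.135/(0.129×4.18) = 0.2504 K/W
R_total = 0.8492 K/W
Q = ΔT / R_total = 126 / 0.8492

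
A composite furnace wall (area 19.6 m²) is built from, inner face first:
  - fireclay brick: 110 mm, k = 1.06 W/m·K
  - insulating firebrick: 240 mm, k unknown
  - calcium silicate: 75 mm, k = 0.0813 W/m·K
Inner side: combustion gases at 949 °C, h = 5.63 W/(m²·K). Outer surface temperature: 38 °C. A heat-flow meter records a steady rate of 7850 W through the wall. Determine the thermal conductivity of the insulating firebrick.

Thermal resistances in series:
R_inner film = 1/(h_i·A) = 1/(5.63×19.6) = 0.009062 K/W
R_fireclay brick = L/(kA) = 0.11/(1.06×19.6) = 0.005295 K/W
R_calcium silicate = L/(kA) = 0.075/(0.0813×19.6) = 0.04707 K/W
Sum of known resistances R_other = 0.06142 K/W
Total R = ΔT/Q = 911/7850 = 0.1161 K/W
R_insulating firebrick = R_total − R_other = 0.05463 K/W
k = L/(R·A) = 0.24/(0.05463×19.6)

k ≈ 0.224 W/(m·K)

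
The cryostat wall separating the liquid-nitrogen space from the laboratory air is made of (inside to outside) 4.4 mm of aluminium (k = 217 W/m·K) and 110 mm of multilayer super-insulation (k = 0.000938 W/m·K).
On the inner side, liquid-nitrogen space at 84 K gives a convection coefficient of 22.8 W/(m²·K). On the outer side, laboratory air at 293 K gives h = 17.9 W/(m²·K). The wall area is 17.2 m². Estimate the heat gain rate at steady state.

Thermal resistances in series:
R_inner film = 1/(h_i·A) = 1/(22.8×17.2) = 0.00255 K/W
R_aluminium = L/(kA) = 0.0044/(217×17.2) = 1.179×10^-6 K/W
R_multilayer super-insulation = L/(kA) = 0.11/(0.000938×17.2) = 6.818 K/W
R_outer film = 1/(h_o·A) = 1/(17.9×17.2) = 0.003248 K/W
R_total = 6.824 K/W
Q = ΔT / R_total = 209 / 6.824

Q ≈ 30.6 W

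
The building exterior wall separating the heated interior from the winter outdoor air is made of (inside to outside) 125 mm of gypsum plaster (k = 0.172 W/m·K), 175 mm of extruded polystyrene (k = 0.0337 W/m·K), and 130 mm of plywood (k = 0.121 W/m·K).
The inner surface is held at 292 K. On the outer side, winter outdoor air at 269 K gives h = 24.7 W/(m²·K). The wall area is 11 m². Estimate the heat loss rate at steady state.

Series thermal resistances:
R_gypsum plaster = L/(kA) = 0.125/(0.172×11) = 0.06607 K/W
R_extruded polystyrene = L/(kA) = 0.175/(0.0337×11) = 0.4721 K/W
R_plywood = L/(kA) = 0.13/(0.121×11) = 0.09767 K/W
R_outer film = 1/(h_o·A) = 1/(24.7×11) = 0.003681 K/W
R_total = 0.6395 K/W
Q = ΔT / R_total = 23 / 0.6395

Q ≈ 36 W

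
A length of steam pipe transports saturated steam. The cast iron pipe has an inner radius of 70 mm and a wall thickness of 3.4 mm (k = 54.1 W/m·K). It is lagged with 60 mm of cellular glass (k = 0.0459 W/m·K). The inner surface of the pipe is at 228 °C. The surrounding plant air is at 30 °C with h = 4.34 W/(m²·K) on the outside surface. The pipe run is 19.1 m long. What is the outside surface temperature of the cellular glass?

For a radial system each layer contributes R = ln(r_out/r_in)/(2πkL); films add R = 1/(hA).
R_cast iron pipe wall = ln(73.4/70)/(2π×54.1×19.1) = 7.305×10^-6 K/W
R_cellular glass = ln(133.4/73.4)/(2π×0.0459×19.1) = 0.1085 K/W
R_outer film = 1/(h_o·2πr_oL) = 1/(4.34×2π×0.1334×19.1) = 0.01439 K/W
R_total = 0.1229 K/W
Q = ΔT/R_total = 198/0.1229
Q = 1610 W
T_interface = T_inner − Q·ΣR(inner→interface) = 228 − 1610×0.1085

T ≈ 53.2 °C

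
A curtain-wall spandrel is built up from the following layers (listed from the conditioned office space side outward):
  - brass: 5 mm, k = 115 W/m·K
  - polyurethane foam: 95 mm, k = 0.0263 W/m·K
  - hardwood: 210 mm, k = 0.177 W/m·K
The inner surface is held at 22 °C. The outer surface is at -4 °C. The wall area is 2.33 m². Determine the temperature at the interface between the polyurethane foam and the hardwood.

T ≈ 2.43 °C

Using the resistance-network approach (series):
R_brass = L/(kA) = 0.005/(115×2.33) = 1.866×10^-5 K/W
R_polyurethane foam = L/(kA) = 0.095/(0.0263×2.33) = 1.55 K/W
R_hardwood = L/(kA) = 0.21/(0.177×2.33) = 0.5092 K/W
R_total = 2.06 K/W;  Q = ΔT/R_total = 26/2.06 = 12.62 W
T_interface = T_inner − Q·ΣR(inner→interface) = 22 − 12.6×1.55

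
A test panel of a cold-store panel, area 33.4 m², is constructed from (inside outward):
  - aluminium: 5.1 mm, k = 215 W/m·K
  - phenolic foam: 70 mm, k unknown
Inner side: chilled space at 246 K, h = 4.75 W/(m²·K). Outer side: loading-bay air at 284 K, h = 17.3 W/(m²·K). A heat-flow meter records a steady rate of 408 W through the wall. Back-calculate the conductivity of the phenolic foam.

Model the wall as resistances in series:
R_inner film = 1/(h_i·A) = 1/(4.75×33.4) = 0.006303 K/W
R_aluminium = L/(kA) = 0.0051/(215×33.4) = 7.102×10^-7 K/W
R_outer film = 1/(h_o·A) = 1/(17.3×33.4) = 0.001731 K/W
Sum of known resistances R_other = 0.008035 K/W
Total R = ΔT/Q = 38/408 = 0.09314 K/W
R_phenolic foam = R_total − R_other = 0.0851 K/W
k = L/(R·A) = 0.07/(0.0851×33.4)

k ≈ 0.0246 W/(m·K)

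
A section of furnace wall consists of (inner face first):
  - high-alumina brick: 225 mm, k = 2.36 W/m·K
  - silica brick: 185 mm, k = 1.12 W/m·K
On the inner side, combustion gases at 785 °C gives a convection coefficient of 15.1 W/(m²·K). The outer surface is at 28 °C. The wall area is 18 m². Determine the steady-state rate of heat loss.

Q ≈ 41700 W

Treating each layer as a thermal resistance in series:
R_inner film = 1/(h_i·A) = 1/(15.1×18) = 0.003679 K/W
R_high-alumina brick = L/(kA) = 0.225/(2.36×18) = 0.005297 K/W
R_silica brick = L/(kA) = 0.185/(1.12×18) = 0.009177 K/W
R_total = 0.01815 K/W
Q = ΔT / R_total = 757 / 0.01815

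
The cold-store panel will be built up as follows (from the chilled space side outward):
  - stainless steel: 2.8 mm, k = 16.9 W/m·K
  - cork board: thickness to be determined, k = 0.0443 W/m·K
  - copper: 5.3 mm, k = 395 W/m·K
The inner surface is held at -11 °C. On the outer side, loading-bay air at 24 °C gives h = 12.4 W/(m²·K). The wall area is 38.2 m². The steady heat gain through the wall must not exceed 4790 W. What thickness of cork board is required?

Thermal resistances in series:
R_stainless steel = L/(kA) = 0.0028/(16.9×38.2) = 4.337×10^-6 K/W
R_copper = L/(kA) = 0.0053/(395×38.2) = 3.512×10^-7 K/W
R_outer film = 1/(h_o·A) = 1/(12.4×38.2) = 0.002111 K/W
Sum of the known resistances R_other = 0.002116 K/W
Required total resistance R_tot = ΔT/Q_allow = 35/4790 = 0.007307 K/W
R_cork board = R_tot − R_other = 0.005191 K/W
L = R·k·A = 0.005191×0.0443×38.2

L ≈ 8.78 mm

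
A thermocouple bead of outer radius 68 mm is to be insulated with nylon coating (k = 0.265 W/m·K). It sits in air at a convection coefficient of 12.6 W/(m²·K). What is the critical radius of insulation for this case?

For a sphere r_cr = 2k/h = 2×0.265/12.6
r_cr = 42.1 mm; since the bare radius (68 mm) is above r_cr, any added insulation will reduce heat loss.

r_cr ≈ 42.1 mm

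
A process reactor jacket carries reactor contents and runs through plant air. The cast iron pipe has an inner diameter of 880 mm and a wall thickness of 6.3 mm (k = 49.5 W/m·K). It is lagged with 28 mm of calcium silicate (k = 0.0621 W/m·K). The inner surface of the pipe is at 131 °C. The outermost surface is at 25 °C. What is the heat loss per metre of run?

q′ ≈ 680 W/m

Per-layer cylindrical resistances, series-summed:
R_cast iron pipe wall = ln(446.3/440)/(2π×49.5×1) = 4.571×10^-5 K/W
R_calcium silicate = ln(474.3/446.3)/(2π×0.0621×1) = 0.1559 K/W
R_total = 0.156 K/W
Q = ΔT/R_total = 106/0.156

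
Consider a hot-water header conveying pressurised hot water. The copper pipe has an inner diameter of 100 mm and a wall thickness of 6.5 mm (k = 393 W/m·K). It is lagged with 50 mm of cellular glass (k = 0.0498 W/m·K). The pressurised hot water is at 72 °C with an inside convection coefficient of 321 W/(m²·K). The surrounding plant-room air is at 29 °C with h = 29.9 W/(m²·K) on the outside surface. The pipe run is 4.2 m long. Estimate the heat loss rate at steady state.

Q ≈ 86.6 W

Radial resistances (cylindrical: R_cond = ln(r_o/r_i)/(2πkL), R_conv = 1/(h·2πrL)):
R_inner film = 1/(h_i·2πr₁L) = 1/(321×2π×0.05×4.2) = 0.002361 K/W
R_copper pipe wall = ln(56.5/50)/(2π×393×4.2) = 1.178×10^-5 K/W
R_cellular glass = ln(106.5/56.5)/(2π×0.0498×4.2) = 0.4824 K/W
R_outer film = 1/(h_o·2πr_oL) = 1/(29.9×2π×0.1065×4.2) = 0.0119 K/W
R_total = 0.4966 K/W
Q = ΔT/R_total = 43/0.4966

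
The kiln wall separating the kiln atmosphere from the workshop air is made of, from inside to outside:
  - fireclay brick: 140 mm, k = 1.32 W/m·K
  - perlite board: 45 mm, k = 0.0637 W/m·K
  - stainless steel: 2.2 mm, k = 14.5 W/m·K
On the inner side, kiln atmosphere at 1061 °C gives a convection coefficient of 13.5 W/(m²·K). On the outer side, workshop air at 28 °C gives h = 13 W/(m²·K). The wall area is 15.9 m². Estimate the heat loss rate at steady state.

Q ≈ 17000 W

Model the wall as resistances in series:
R_inner film = 1/(h_i·A) = 1/(13.5×15.9) = 0.004659 K/W
R_fireclay brick = L/(kA) = 0.14/(1.32×15.9) = 0.00667 K/W
R_perlite board = L/(kA) = 0.045/(0.0637×15.9) = 0.04443 K/W
R_stainless steel = L/(kA) = 0.0022/(14.5×15.9) = 9.542×10^-6 K/W
R_outer film = 1/(h_o·A) = 1/(13×15.9) = 0.004838 K/W
R_total = 0.06061 K/W
Q = ΔT / R_total = 1033 / 0.06061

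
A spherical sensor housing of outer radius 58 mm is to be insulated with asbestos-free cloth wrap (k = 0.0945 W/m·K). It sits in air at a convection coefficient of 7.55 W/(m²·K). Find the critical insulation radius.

For a sphere r_cr = 2k/h = 2×0.0945/7.55
r_cr = 25 mm; since the bare radius (58 mm) is above r_cr, any added insulation will reduce heat loss.

r_cr ≈ 25 mm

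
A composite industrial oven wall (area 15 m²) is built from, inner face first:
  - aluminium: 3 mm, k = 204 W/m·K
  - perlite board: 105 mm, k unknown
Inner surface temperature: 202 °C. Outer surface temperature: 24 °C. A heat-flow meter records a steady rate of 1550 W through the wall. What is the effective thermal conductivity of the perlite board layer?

k ≈ 0.061 W/(m·K)

Treating each layer as a thermal resistance in series:
R_aluminium = L/(kA) = 0.003/(204×15) = 9.804×10^-7 K/W
Sum of known resistances R_other = 9.804×10^-7 K/W
Total R = ΔT/Q = 178/1550 = 0.1148 K/W
R_perlite board = R_total − R_other = 0.1148 K/W
k = L/(R·A) = 0.105/(0.1148×15)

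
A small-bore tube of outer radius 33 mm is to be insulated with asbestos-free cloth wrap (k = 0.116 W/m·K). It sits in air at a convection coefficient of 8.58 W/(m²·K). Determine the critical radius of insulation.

For a cylinder r_cr = k/h = 0.116/8.58
r_cr = 13.5 mm; since the bare radius (33 mm) is above r_cr, any added insulation will reduce heat loss.

r_cr ≈ 13.5 mm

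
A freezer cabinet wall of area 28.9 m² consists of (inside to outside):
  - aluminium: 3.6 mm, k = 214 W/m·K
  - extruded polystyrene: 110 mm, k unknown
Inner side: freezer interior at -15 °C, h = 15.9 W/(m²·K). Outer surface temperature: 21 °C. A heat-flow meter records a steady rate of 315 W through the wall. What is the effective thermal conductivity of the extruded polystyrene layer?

k ≈ 0.034 W/(m·K)

Using the resistance-network approach (series):
R_inner film = 1/(h_i·A) = 1/(15.9×28.9) = 0.002176 K/W
R_aluminium = L/(kA) = 0.0036/(214×28.9) = 5.821×10^-7 K/W
Sum of known resistances R_other = 0.002177 K/W
Total R = ΔT/Q = 36/315 = 0.1143 K/W
R_extruded polystyrene = R_total − R_other = 0.1121 K/W
k = L/(R·A) = 0.11/(0.1121×28.9)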